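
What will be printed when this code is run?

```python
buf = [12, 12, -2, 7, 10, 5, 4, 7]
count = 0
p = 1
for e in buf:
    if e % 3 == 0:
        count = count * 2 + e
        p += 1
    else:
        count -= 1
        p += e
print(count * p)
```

1020

e=12: %3==0, count = 0*2+12 = 12; p=2
e=12: %3==0, count = 12*2+12 = 36; p=3
e=-2: not %3==0, count = 36-1 = 35; p=1
e=7: not %3==0, count = 35-1 = 34; p=8
e=10: not %3==0, count = 34-1 = 33; p=18
e=5: not %3==0, count = 33-1 = 32; p=23
e=4: not %3==0, count = 32-1 = 31; p=27
e=7: not %3==0, count = 31-1 = 30; p=34
count*p = 30*34 = 1020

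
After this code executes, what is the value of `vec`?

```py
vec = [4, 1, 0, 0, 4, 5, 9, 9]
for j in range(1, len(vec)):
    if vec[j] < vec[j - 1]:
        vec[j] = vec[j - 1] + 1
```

[4, 5, 6, 7, 8, 9, 9, 9]

j=1: 1<4, vec[1] = 4+1 = 5 → [4, 5, 0, 0, 4, 5, 9, 9]
j=2: 0<5, vec[2] = 5+1 = 6 → [4, 5, 6, 0, 4, 5, 9, 9]
j=3: 0<6, vec[3] = 6+1 = 7 → [4, 5, 6, 7, 4, 5, 9, 9]
j=4: 4<7, vec[4] = 7+1 = 8 → [4, 5, 6, 7, 8, 5, 9, 9]
j=5: 5<8, vec[5] = 8+1 = 9 → [4, 5, 6, 7, 8, 9, 9, 9]
j=6: 9>=9, unchanged → [4, 5, 6, 7, 8, 9, 9, 9]
j=7: 9>=9, unchanged → [4, 5, 6, 7, 8, 9, 9, 9]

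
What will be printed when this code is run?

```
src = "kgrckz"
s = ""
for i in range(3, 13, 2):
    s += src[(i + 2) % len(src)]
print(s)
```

i=3: add src[5]='z' → 'z'
i=5: add src[1]='g' → 'zg'
i=7: add src[3]='c' → 'zgc'
i=9: add src[5]='z' → 'zgcz'
i=11: add src[1]='g' → 'zgczg'

zgczg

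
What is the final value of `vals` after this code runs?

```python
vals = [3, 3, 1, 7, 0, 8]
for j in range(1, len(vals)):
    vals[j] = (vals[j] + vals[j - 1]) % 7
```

j=1: vals[1] = (3+3)%7 = 6 → [3, 6, 1, 7, 0, 8]
j=2: vals[2] = (1+6)%7 = 0 → [3, 6, 0, 7, 0, 8]
j=3: vals[3] = (7+0)%7 = 0 → [3, 6, 0, 0, 0, 8]
j=4: vals[4] = (0+0)%7 = 0 → [3, 6, 0, 0, 0, 8]
j=5: vals[5] = (8+0)%7 = 1 → [3, 6, 0, 0, 0, 1]

[3, 6, 0, 0, 0, 1]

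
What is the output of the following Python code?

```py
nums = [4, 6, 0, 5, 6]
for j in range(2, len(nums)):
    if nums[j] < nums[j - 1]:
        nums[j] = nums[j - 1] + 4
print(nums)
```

j=2: 0<6, nums[2] = 6+4 = 10 → [4, 6, 10, 5, 6]
j=3: 5<10, nums[3] = 10+4 = 14 → [4, 6, 10, 14, 6]
j=4: 6<14, nums[4] = 14+4 = 18 → [4, 6, 10, 14, 18]

[4, 6, 10, 14, 18]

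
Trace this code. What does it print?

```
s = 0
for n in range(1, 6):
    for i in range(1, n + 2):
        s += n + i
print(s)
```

n=1,i=1: s = 0+2 = 2
n=1,i=2: s = 2+3 = 5
n=2,i=1: s = 5+3 = 8
n=2,i=2: s = 8+4 = 12
n=2,i=3: s = 12+5 = 17
n=3,i=1: s = 17+4 = 21
n=3,i=2: s = 21+5 = 26
n=3,i=3: s = 26+6 = 32
n=3,i=4: s = 32+7 = 39
n=4,i=1: s = 39+5 = 44
n=4,i=2: s = 44+6 = 50
n=4,i=3: s = 50+7 = 57
n=4,i=4: s = 57+8 = 65
n=4,i=5: s = 65+9 = 74
n=5,i=1: s = 74+6 = 80
n=5,i=2: s = 80+7 = 87
n=5,i=3: s = 87+8 = 95
n=5,i=4: s = 95+9 = 104
n=5,i=5: s = 104+10 = 114
n=5,i=6: s = 114+11 = 125

125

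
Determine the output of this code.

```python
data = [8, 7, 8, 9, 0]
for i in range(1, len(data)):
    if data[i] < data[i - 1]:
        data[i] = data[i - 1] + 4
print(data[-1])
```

24

i=1: 7<8, data[1] = 8+4 = 12 → [8, 12, 8, 9, 0]
i=2: 8<12, data[2] = 12+4 = 16 → [8, 12, 16, 9, 0]
i=3: 9<16, data[3] = 16+4 = 20 → [8, 12, 16, 20, 0]
i=4: 0<20, data[4] = 20+4 = 24 → [8, 12, 16, 20, 24]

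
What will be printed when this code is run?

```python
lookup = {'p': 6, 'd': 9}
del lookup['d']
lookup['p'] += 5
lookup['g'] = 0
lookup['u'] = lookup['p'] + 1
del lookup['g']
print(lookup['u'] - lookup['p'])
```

1

del 'd' → {'p': 6}
lookup['p'] = 6+5 = 11 → {'p': 11}
lookup['g'] = 0 → {'p': 11, 'g': 0}
lookup['u'] = lookup['p']+1 = 12 → {'p': 11, 'g': 0, 'u': 12}
del 'g' → {'p': 11, 'u': 12}
lookup['u']-lookup['p'] = 12-11 = 1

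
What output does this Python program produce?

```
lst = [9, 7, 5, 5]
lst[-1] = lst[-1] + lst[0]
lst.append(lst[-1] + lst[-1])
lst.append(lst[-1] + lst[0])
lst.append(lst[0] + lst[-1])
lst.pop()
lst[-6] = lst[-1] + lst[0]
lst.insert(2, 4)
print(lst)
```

lst[-1] = lst[-1]+lst[0] = 5+9 = 14 → [9, 7, 5, 14]
append lst[-1]+lst[-1] = 14+14 = 28 → [9, 7, 5, 14, 28]
append lst[-1]+lst[0] = 28+9 = 37 → [9, 7, 5, 14, 28, 37]
append lst[0]+lst[-1] = 9+37 = 46 → [9, 7, 5, 14, 28, 37, 46]
pop() removes 46 → [9, 7, 5, 14, 28, 37]
lst[-6] = lst[-1]+lst[0] = 37+9 = 46 → [46, 7, 5, 14, 28, 37]
insert 4 at 2 → [46, 7, 4, 5, 14, 28, 37]

[46, 7, 4, 5, 14, 28, 37]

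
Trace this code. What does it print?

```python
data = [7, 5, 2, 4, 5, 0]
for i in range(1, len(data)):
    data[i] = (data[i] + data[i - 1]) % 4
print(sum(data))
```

i=1: data[1] = (5+7)%4 = 0 → [7, 0, 2, 4, 5, 0]
i=2: data[2] = (2+0)%4 = 2 → [7, 0, 2, 4, 5, 0]
i=3: data[3] = (4+2)%4 = 2 → [7, 0, 2, 2, 5, 0]
i=4: data[4] = (5+2)%4 = 3 → [7, 0, 2, 2, 3, 0]
i=5: data[5] = (0+3)%4 = 3 → [7, 0, 2, 2, 3, 3]
sum = 17

17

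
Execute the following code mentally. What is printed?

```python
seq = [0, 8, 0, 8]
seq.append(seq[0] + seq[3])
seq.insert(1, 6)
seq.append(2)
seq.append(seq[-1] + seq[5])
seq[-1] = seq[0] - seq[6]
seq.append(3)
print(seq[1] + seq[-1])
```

9

append seq[0]+seq[3] = 0+8 = 8 → [0, 8, 0, 8, 8]
insert 6 at 1 → [0, 6, 8, 0, 8, 8]
append 2 → [0, 6, 8, 0, 8, 8, 2]
append seq[-1]+seq[5] = 2+8 = 10 → [0, 6, 8, 0, 8, 8, 2, 10]
seq[-1] = seq[0]-seq[6] = 0-2 = -2 → [0, 6, 8, 0, 8, 8, 2, -2]
append 3 → [0, 6, 8, 0, 8, 8, 2, -2, 3]
seq[1]+seq[-1] = 6+3 = 9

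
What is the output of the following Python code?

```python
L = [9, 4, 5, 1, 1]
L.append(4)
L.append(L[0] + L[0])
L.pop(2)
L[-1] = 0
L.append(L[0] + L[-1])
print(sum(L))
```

28

append 4 → [9, 4, 5, 1, 1, 4]
append L[0]+L[0] = 9+9 = 18 → [9, 4, 5, 1, 1, 4, 18]
pop(2) removes 5 → [9, 4, 1, 1, 4, 18]
L[-1] = 0 → [9, 4, 1, 1, 4, 0]
append L[0]+L[-1] = 9+0 = 9 → [9, 4, 1, 1, 4, 0, 9]
sum = 28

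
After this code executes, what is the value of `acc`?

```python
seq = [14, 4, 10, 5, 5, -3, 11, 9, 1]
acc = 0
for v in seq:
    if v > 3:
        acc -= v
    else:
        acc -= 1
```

v=14: >3, acc = 0-14 = -14
v=4: >3, acc = (-14)-4 = -18
v=10: >3, acc = (-18)-10 = -28
v=5: >3, acc = (-28)-5 = -33
v=5: >3, acc = (-33)-5 = -38
v=-3: not >3, acc = (-38)-1 = -39
v=11: >3, acc = (-39)-11 = -50
v=9: >3, acc = (-50)-9 = -59
v=1: not >3, acc = (-59)-1 = -60

-60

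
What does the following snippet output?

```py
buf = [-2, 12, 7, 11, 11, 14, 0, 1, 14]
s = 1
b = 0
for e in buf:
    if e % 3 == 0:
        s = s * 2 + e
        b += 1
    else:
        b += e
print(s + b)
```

e=-2: not %3==0; b=-2
e=12: %3==0, s = 1*2+12 = 14; b=-1
e=7: not %3==0; b=6
e=11: not %3==0; b=17
e=11: not %3==0; b=28
e=14: not %3==0; b=42
e=0: %3==0, s = 14*2+0 = 28; b=43
e=1: not %3==0; b=44
e=14: not %3==0; b=58
s+b = 28+58 = 86

86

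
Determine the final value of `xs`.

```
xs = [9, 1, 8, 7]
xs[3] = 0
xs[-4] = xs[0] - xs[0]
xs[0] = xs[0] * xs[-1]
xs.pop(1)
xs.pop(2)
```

[0, 8]

xs[3] = 0 → [9, 1, 8, 0]
xs[-4] = xs[0]-xs[0] = 9-9 = 0 → [0, 1, 8, 0]
xs[0] = xs[0]*xs[-1] = 0*0 = 0 → [0, 1, 8, 0]
pop(1) removes 1 → [0, 8, 0]
pop(2) removes 0 → [0, 8]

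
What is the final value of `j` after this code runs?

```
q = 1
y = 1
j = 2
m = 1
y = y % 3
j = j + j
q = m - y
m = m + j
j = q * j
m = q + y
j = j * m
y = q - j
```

y = 1%3 = 1
j = 2+2 = 4
q = 1-1 = 0
m = 1+4 = 5
j = 0*4 = 0
m = 0+1 = 1
j = 0*1 = 0
y = 0-0 = 0

0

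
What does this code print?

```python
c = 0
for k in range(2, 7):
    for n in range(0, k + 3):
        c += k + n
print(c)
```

k=2,n=0: c = 0+2 = 2
k=2,n=1: c = 2+3 = 5
k=2,n=2: c = 5+4 = 9
k=2,n=3: c = 9+5 = 14
k=2,n=4: c = 14+6 = 20
k=3,n=0: c = 20+3 = 23
k=3,n=1: c = 23+4 = 27
k=3,n=2: c = 27+5 = 32
k=3,n=3: c = 32+6 = 38
k=3,n=4: c = 38+7 = 45
k=3,n=5: c = 45+8 = 53
k=4,n=0: c = 53+4 = 57
k=4,n=1: c = 57+5 = 62
k=4,n=2: c = 62+6 = 68
k=4,n=3: c = 68+7 = 75
k=4,n=4: c = 75+8 = 83
k=4,n=5: c = 83+9 = 92
k=4,n=6: c = 92+10 = 102
k=5,n=0: c = 102+5 = 107
k=5,n=1: c = 107+6 = 113
k=5,n=2: c = 113+7 = 120
k=5,n=3: c = 120+8 = 128
k=5,n=4: c = 128+9 = 137
k=5,n=5: c = 137+10 = 147
k=5,n=6: c = 147+11 = 158
k=5,n=7: c = 158+12 = 170
k=6,n=0: c = 170+6 = 176
k=6,n=1: c = 176+7 = 183
k=6,n=2: c = 183+8 = 191
k=6,n=3: c = 191+9 = 200
k=6,n=4: c = 200+10 = 210
k=6,n=5: c = 210+11 = 221
k=6,n=6: c = 221+12 = 233
k=6,n=7: c = 233+13 = 246
k=6,n=8: c = 246+14 = 260

260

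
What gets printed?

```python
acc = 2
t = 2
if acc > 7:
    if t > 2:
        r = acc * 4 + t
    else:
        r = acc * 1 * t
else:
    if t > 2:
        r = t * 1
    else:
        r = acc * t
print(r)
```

4

acc=2, t=2
acc > 7 is False; t > 2 is False
→ r = acc * t = 4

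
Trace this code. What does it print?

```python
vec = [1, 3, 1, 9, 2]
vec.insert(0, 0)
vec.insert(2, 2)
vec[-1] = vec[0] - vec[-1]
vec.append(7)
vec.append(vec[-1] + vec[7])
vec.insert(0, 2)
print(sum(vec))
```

37

insert 0 at 0 → [0, 1, 3, 1, 9, 2]
insert 2 at 2 → [0, 1, 2, 3, 1, 9, 2]
vec[-1] = vec[0]-vec[-1] = 0-2 = -2 → [0, 1, 2, 3, 1, 9, -2]
append 7 → [0, 1, 2, 3, 1, 9, -2, 7]
append vec[-1]+vec[7] = 7+7 = 14 → [0, 1, 2, 3, 1, 9, -2, 7, 14]
insert 2 at 0 → [2, 0, 1, 2, 3, 1, 9, -2, 7, 14]
sum = 37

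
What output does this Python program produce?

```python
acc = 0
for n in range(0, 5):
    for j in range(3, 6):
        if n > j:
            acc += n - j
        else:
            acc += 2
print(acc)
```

29

n=0,j=3: not 0>3, acc = 0+2 = 2
n=0,j=4: not 0>4, acc = 2+2 = 4
n=0,j=5: not 0>5, acc = 4+2 = 6
n=1,j=3: not 1>3, acc = 6+2 = 8
n=1,j=4: not 1>4, acc = 8+2 = 10
n=1,j=5: not 1>5, acc = 10+2 = 12
n=2,j=3: not 2>3, acc = 12+2 = 14
n=2,j=4: not 2>4, acc = 14+2 = 16
n=2,j=5: not 2>5, acc = 16+2 = 18
n=3,j=3: not 3>3, acc = 18+2 = 20
n=3,j=4: not 3>4, acc = 20+2 = 22
n=3,j=5: not 3>5, acc = 22+2 = 24
n=4,j=3: 4>3, acc = 24+1 = 25
n=4,j=4: not 4>4, acc = 25+2 = 27
n=4,j=5: not 4>5, acc = 27+2 = 29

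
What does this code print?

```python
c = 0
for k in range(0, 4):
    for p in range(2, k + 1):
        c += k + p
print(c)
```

k=2,p=2: c = 0+4 = 4
k=3,p=2: c = 4+5 = 9
k=3,p=3: c = 9+6 = 15

15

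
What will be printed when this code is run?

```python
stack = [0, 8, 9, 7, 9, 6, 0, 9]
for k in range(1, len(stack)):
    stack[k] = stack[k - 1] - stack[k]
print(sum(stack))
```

-208

k=1: stack[1] = 0-8 = -8 → [0, -8, 9, 7, 9, 6, 0, 9]
k=2: stack[2] = (-8)-9 = -17 → [0, -8, -17, 7, 9, 6, 0, 9]
k=3: stack[3] = (-17)-7 = -24 → [0, -8, -17, -24, 9, 6, 0, 9]
k=4: stack[4] = (-24)-9 = -33 → [0, -8, -17, -24, -33, 6, 0, 9]
k=5: stack[5] = (-33)-6 = -39 → [0, -8, -17, -24, -33, -39, 0, 9]
k=6: stack[6] = (-39)-0 = -39 → [0, -8, -17, -24, -33, -39, -39, 9]
k=7: stack[7] = (-39)-9 = -48 → [0, -8, -17, -24, -33, -39, -39, -48]
sum = -208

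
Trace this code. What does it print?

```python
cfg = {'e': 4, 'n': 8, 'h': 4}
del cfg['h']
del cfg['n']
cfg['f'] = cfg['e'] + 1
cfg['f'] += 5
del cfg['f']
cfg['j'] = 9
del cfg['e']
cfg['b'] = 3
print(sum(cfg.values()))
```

del 'h' → {'e': 4, 'n': 8}
del 'n' → {'e': 4}
cfg['f'] = cfg['e']+1 = 5 → {'e': 4, 'f': 5}
cfg['f'] = 5+5 = 10 → {'e': 4, 'f': 10}
del 'f' → {'e': 4}
cfg['j'] = 9 → {'e': 4, 'j': 9}
del 'e' → {'j': 9}
cfg['b'] = 3 → {'j': 9, 'b': 3}
sum of values = 12

12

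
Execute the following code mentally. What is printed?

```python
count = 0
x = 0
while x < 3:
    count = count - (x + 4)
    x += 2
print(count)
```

x=0: count = 0-4 = -4
x=2: count = (-4)-6 = -10

-10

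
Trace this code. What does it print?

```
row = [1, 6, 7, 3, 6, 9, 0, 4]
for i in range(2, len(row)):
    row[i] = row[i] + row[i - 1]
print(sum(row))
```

155

i=2: row[2] = 7+6 = 13 → [1, 6, 13, 3, 6, 9, 0, 4]
i=3: row[3] = 3+13 = 16 → [1, 6, 13, 16, 6, 9, 0, 4]
i=4: row[4] = 6+16 = 22 → [1, 6, 13, 16, 22, 9, 0, 4]
i=5: row[5] = 9+22 = 31 → [1, 6, 13, 16, 22, 31, 0, 4]
i=6: row[6] = 0+31 = 31 → [1, 6, 13, 16, 22, 31, 31, 4]
i=7: row[7] = 4+31 = 35 → [1, 6, 13, 16, 22, 31, 31, 35]
sum = 155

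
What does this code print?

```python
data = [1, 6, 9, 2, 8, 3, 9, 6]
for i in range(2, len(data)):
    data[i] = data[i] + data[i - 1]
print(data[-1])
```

i=2: data[2] = 9+6 = 15 → [1, 6, 15, 2, 8, 3, 9, 6]
i=3: data[3] = 2+15 = 17 → [1, 6, 15, 17, 8, 3, 9, 6]
i=4: data[4] = 8+17 = 25 → [1, 6, 15, 17, 25, 3, 9, 6]
i=5: data[5] = 3+25 = 28 → [1, 6, 15, 17, 25, 28, 9, 6]
i=6: data[6] = 9+28 = 37 → [1, 6, 15, 17, 25, 28, 37, 6]
i=7: data[7] = 6+37 = 43 → [1, 6, 15, 17, 25, 28, 37, 43]

43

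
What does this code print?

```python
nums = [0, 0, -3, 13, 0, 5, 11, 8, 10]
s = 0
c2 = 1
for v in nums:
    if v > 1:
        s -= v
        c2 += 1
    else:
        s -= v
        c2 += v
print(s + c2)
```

-41

v=0: not >1, s = 0-0 = 0; c2=1
v=0: not >1, s = 0-0 = 0; c2=1
v=-3: not >1, s = 0-(-3) = 3; c2=-2
v=13: >1, s = 3-13 = -10; c2=-1
v=0: not >1, s = (-10)-0 = -10; c2=-1
v=5: >1, s = (-10)-5 = -15; c2=0
v=11: >1, s = (-15)-11 = -26; c2=1
v=8: >1, s = (-26)-8 = -34; c2=2
v=10: >1, s = (-34)-10 = -44; c2=3
s+c2 = (-44)+3 = -41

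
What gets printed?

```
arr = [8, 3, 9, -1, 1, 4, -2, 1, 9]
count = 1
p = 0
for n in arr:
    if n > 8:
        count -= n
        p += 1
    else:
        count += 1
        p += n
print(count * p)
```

n=8: not >8, count = 1+1 = 2; p=8
n=3: not >8, count = 2+1 = 3; p=11
n=9: >8, count = 3-9 = -6; p=12
n=-1: not >8, count = (-6)+1 = -5; p=11
n=1: not >8, count = (-5)+1 = -4; p=12
n=4: not >8, count = (-4)+1 = -3; p=16
n=-2: not >8, count = (-3)+1 = -2; p=14
n=1: not >8, count = (-2)+1 = -1; p=15
n=9: >8, count = (-1)-9 = -10; p=16
count*p = (-10)*16 = -160

-160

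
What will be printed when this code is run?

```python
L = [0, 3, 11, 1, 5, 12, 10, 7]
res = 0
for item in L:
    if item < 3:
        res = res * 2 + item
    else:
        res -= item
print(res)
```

-61

item=0: <3, res = 0*2+0 = 0
item=3: not <3, res = 0-3 = -3
item=11: not <3, res = (-3)-11 = -14
item=1: <3, res = (-14)*2+1 = -27
item=5: not <3, res = (-27)-5 = -32
item=12: not <3, res = (-32)-12 = -44
item=10: not <3, res = (-44)-10 = -54
item=7: not <3, res = (-54)-7 = -61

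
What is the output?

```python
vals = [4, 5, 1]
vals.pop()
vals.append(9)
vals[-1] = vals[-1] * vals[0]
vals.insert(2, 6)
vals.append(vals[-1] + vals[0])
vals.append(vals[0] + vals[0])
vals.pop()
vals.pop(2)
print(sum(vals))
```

85

pop() removes 1 → [4, 5]
append 9 → [4, 5, 9]
vals[-1] = vals[-1]*vals[0] = 9*4 = 36 → [4, 5, 36]
insert 6 at 2 → [4, 5, 6, 36]
append vals[-1]+vals[0] = 36+4 = 40 → [4, 5, 6, 36, 40]
append vals[0]+vals[0] = 4+4 = 8 → [4, 5, 6, 36, 40, 8]
pop() removes 8 → [4, 5, 6, 36, 40]
pop(2) removes 6 → [4, 5, 36, 40]
sum = 85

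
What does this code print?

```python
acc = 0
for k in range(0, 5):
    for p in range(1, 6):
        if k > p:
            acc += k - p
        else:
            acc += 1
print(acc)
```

29

k=0,p=1: not 0>1, acc = 0+1 = 1
k=0,p=2: not 0>2, acc = 1+1 = 2
k=0,p=3: not 0>3, acc = 2+1 = 3
k=0,p=4: not 0>4, acc = 3+1 = 4
k=0,p=5: not 0>5, acc = 4+1 = 5
k=1,p=1: not 1>1, acc = 5+1 = 6
k=1,p=2: not 1>2, acc = 6+1 = 7
k=1,p=3: not 1>3, acc = 7+1 = 8
k=1,p=4: not 1>4, acc = 8+1 = 9
k=1,p=5: not 1>5, acc = 9+1 = 10
k=2,p=1: 2>1, acc = 10+1 = 11
k=2,p=2: not 2>2, acc = 11+1 = 12
k=2,p=3: not 2>3, acc = 12+1 = 13
k=2,p=4: not 2>4, acc = 13+1 = 14
k=2,p=5: not 2>5, acc = 14+1 = 15
k=3,p=1: 3>1, acc = 15+2 = 17
k=3,p=2: 3>2, acc = 17+1 = 18
k=3,p=3: not 3>3, acc = 18+1 = 19
k=3,p=4: not 3>4, acc = 19+1 = 20
k=3,p=5: not 3>5, acc = 20+1 = 21
k=4,p=1: 4>1, acc = 21+3 = 24
k=4,p=2: 4>2, acc = 24+2 = 26
k=4,p=3: 4>3, acc = 26+1 = 27
k=4,p=4: not 4>4, acc = 27+1 = 28
k=4,p=5: not 4>5, acc = 28+1 = 29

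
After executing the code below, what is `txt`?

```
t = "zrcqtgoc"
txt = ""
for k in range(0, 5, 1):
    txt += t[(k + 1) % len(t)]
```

k=0: add t[1]='r' → 'r'
k=1: add t[2]='c' → 'rc'
k=2: add t[3]='q' → 'rcq'
k=3: add t[4]='t' → 'rcqt'
k=4: add t[5]='g' → 'rcqtg'

'rcqtg'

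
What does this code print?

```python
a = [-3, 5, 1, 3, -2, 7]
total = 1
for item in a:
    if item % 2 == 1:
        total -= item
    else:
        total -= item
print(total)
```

item=-3: odd, total = 1-(-3) = 4
item=5: odd, total = 4-5 = -1
item=1: odd, total = (-1)-1 = -2
item=3: odd, total = (-2)-3 = -5
item=-2: not odd, total = (-5)-(-2) = -3
item=7: odd, total = (-3)-7 = -10

-10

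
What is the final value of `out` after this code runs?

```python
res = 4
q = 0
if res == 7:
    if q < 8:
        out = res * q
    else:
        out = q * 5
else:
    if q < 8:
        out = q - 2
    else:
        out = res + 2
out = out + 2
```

res=4, q=0
res == 7 is False; q < 8 is True
→ out = q - 2 = -2
out = (-2)+2 = 0

0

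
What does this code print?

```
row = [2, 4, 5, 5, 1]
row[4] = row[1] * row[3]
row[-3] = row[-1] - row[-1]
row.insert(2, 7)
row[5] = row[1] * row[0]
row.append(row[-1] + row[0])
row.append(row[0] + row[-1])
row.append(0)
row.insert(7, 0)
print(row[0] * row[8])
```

24

row[4] = row[1]*row[3] = 4*5 = 20 → [2, 4, 5, 5, 20]
row[-3] = row[-1]-row[-1] = 20-20 = 0 → [2, 4, 0, 5, 20]
insert 7 at 2 → [2, 4, 7, 0, 5, 20]
row[5] = row[1]*row[0] = 4*2 = 8 → [2, 4, 7, 0, 5, 8]
append row[-1]+row[0] = 8+2 = 10 → [2, 4, 7, 0, 5, 8, 10]
append row[0]+row[-1] = 2+10 = 12 → [2, 4, 7, 0, 5, 8, 10, 12]
append 0 → [2, 4, 7, 0, 5, 8, 10, 12, 0]
insert 0 at 7 → [2, 4, 7, 0, 5, 8, 10, 0, 12, 0]
row[0]*row[8] = 2*12 = 24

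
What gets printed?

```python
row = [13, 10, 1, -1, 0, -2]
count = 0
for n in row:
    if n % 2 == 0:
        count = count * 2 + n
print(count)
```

n=13: not even
n=10: even, count = 0*2+10 = 10
n=1: not even
n=-1: not even
n=0: even, count = 10*2+0 = 20
n=-2: even, count = 20*2+(-2) = 38

38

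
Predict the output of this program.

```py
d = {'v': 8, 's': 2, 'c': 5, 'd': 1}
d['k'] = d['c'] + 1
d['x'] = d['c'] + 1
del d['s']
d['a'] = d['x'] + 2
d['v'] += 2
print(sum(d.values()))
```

d['k'] = d['c']+1 = 6 → {'v': 8, 's': 2, 'c': 5, 'd': 1, 'k': 6}
d['x'] = d['c']+1 = 6 → {'v': 8, 's': 2, 'c': 5, 'd': 1, 'k': 6, 'x': 6}
del 's' → {'v': 8, 'c': 5, 'd': 1, 'k': 6, 'x': 6}
d['a'] = d['x']+2 = 8 → {'v': 8, 'c': 5, 'd': 1, 'k': 6, 'x': 6, 'a': 8}
d['v'] = 8+2 = 10 → {'v': 10, 'c': 5, 'd': 1, 'k': 6, 'x': 6, 'a': 8}
sum of values = 36

36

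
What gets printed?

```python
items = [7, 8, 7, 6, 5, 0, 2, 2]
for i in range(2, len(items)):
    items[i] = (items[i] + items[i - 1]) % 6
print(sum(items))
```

29

i=2: items[2] = (7+8)%6 = 3 → [7, 8, 3, 6, 5, 0, 2, 2]
i=3: items[3] = (6+3)%6 = 3 → [7, 8, 3, 3, 5, 0, 2, 2]
i=4: items[4] = (5+3)%6 = 2 → [7, 8, 3, 3, 2, 0, 2, 2]
i=5: items[5] = (0+2)%6 = 2 → [7, 8, 3, 3, 2, 2, 2, 2]
i=6: items[6] = (2+2)%6 = 4 → [7, 8, 3, 3, 2, 2, 4, 2]
i=7: items[7] = (2+4)%6 = 0 → [7, 8, 3, 3, 2, 2, 4, 0]
sum = 29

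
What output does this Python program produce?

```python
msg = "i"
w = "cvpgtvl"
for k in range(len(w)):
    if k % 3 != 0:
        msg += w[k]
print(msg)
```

k=0: skip
k=1: add 'v' → 'iv'
k=2: add 'p' → 'ivp'
k=3: skip
k=4: add 't' → 'ivpt'
k=5: add 'v' → 'ivptv'
k=6: skip

ivptv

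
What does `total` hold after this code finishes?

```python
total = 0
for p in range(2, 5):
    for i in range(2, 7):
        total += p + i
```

105

p=2,i=2: total = 0+4 = 4
p=2,i=3: total = 4+5 = 9
p=2,i=4: total = 9+6 = 15
p=2,i=5: total = 15+7 = 22
p=2,i=6: total = 22+8 = 30
p=3,i=2: total = 30+5 = 35
p=3,i=3: total = 35+6 = 41
p=3,i=4: total = 41+7 = 48
p=3,i=5: total = 48+8 = 56
p=3,i=6: total = 56+9 = 65
p=4,i=2: total = 65+6 = 71
p=4,i=3: total = 71+7 = 78
p=4,i=4: total = 78+8 = 86
p=4,i=5: total = 86+9 = 95
p=4,i=6: total = 95+10 = 105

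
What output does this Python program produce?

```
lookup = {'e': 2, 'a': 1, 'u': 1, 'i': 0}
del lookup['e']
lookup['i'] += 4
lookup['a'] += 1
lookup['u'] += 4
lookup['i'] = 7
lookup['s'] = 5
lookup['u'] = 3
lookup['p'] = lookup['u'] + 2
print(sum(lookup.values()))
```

22

del 'e' → {'a': 1, 'u': 1, 'i': 0}
lookup['i'] = 0+4 = 4 → {'a': 1, 'u': 1, 'i': 4}
lookup['a'] = 1+1 = 2 → {'a': 2, 'u': 1, 'i': 4}
lookup['u'] = 1+4 = 5 → {'a': 2, 'u': 5, 'i': 4}
lookup['i'] = 7 → {'a': 2, 'u': 5, 'i': 7}
lookup['s'] = 5 → {'a': 2, 'u': 5, 'i': 7, 's': 5}
lookup['u'] = 3 → {'a': 2, 'u': 3, 'i': 7, 's': 5}
lookup['p'] = lookup['u']+2 = 5 → {'a': 2, 'u': 3, 'i': 7, 's': 5, 'p': 5}
sum of values = 22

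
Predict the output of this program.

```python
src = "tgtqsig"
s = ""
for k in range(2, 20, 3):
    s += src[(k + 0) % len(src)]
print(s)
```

tigstq

k=2: add src[2]='t' → 't'
k=5: add src[5]='i' → 'ti'
k=8: add src[1]='g' → 'tig'
k=11: add src[4]='s' → 'tigs'
k=14: add src[0]='t' → 'tigst'
k=17: add src[3]='q' → 'tigstq'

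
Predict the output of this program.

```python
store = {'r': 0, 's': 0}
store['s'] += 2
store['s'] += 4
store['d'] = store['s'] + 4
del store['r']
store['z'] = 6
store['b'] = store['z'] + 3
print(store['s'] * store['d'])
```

60

store['s'] = 0+2 = 2 → {'r': 0, 's': 2}
store['s'] = 2+4 = 6 → {'r': 0, 's': 6}
store['d'] = store['s']+4 = 10 → {'r': 0, 's': 6, 'd': 10}
del 'r' → {'s': 6, 'd': 10}
store['z'] = 6 → {'s': 6, 'd': 10, 'z': 6}
store['b'] = store['z']+3 = 9 → {'s': 6, 'd': 10, 'z': 6, 'b': 9}
store['s']*store['d'] = 6*10 = 60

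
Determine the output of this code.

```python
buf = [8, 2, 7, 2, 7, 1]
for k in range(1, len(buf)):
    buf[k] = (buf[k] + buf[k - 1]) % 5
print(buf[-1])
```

2

k=1: buf[1] = (2+8)%5 = 0 → [8, 0, 7, 2, 7, 1]
k=2: buf[2] = (7+0)%5 = 2 → [8, 0, 2, 2, 7, 1]
k=3: buf[3] = (2+2)%5 = 4 → [8, 0, 2, 4, 7, 1]
k=4: buf[4] = (7+4)%5 = 1 → [8, 0, 2, 4, 1, 1]
k=5: buf[5] = (1+1)%5 = 2 → [8, 0, 2, 4, 1, 2]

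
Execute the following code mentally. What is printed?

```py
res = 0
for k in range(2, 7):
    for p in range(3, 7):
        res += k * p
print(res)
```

360

k=2,p=3: res = 0+6 = 6
k=2,p=4: res = 6+8 = 14
k=2,p=5: res = 14+10 = 24
k=2,p=6: res = 24+12 = 36
k=3,p=3: res = 36+9 = 45
k=3,p=4: res = 45+12 = 57
k=3,p=5: res = 57+15 = 72
k=3,p=6: res = 72+18 = 90
k=4,p=3: res = 90+12 = 102
k=4,p=4: res = 102+16 = 118
k=4,p=5: res = 118+20 = 138
k=4,p=6: res = 138+24 = 162
k=5,p=3: res = 162+15 = 177
k=5,p=4: res = 177+20 = 197
k=5,p=5: res = 197+25 = 222
k=5,p=6: res = 222+30 = 252
k=6,p=3: res = 252+18 = 270
k=6,p=4: res = 270+24 = 294
k=6,p=5: res = 294+30 = 324
k=6,p=6: res = 324+36 = 360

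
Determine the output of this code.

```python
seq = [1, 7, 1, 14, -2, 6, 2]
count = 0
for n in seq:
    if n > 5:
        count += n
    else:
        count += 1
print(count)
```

31

n=1: not >5, count = 0+1 = 1
n=7: >5, count = 1+7 = 8
n=1: not >5, count = 8+1 = 9
n=14: >5, count = 9+14 = 23
n=-2: not >5, count = 23+1 = 24
n=6: >5, count = 24+6 = 30
n=2: not >5, count = 30+1 = 31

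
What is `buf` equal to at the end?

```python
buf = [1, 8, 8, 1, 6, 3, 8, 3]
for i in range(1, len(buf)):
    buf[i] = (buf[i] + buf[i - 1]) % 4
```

[1, 1, 1, 2, 0, 3, 3, 2]

i=1: buf[1] = (8+1)%4 = 1 → [1, 1, 8, 1, 6, 3, 8, 3]
i=2: buf[2] = (8+1)%4 = 1 → [1, 1, 1, 1, 6, 3, 8, 3]
i=3: buf[3] = (1+1)%4 = 2 → [1, 1, 1, 2, 6, 3, 8, 3]
i=4: buf[4] = (6+2)%4 = 0 → [1, 1, 1, 2, 0, 3, 8, 3]
i=5: buf[5] = (3+0)%4 = 3 → [1, 1, 1, 2, 0, 3, 8, 3]
i=6: buf[6] = (8+3)%4 = 3 → [1, 1, 1, 2, 0, 3, 3, 3]
i=7: buf[7] = (3+3)%4 = 2 → [1, 1, 1, 2, 0, 3, 3, 2]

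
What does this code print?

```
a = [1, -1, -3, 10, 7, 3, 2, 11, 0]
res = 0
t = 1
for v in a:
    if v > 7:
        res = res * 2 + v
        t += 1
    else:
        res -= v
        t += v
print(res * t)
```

v=1: not >7, res = 0-1 = -1; t=2
v=-1: not >7, res = (-1)-(-1) = 0; t=1
v=-3: not >7, res = 0-(-3) = 3; t=-2
v=10: >7, res = 3*2+10 = 16; t=-1
v=7: not >7, res = 16-7 = 9; t=6
v=3: not >7, res = 9-3 = 6; t=9
v=2: not >7, res = 6-2 = 4; t=11
v=11: >7, res = 4*2+11 = 19; t=12
v=0: not >7, res = 19-0 = 19; t=12
res*t = 19*12 = 228

228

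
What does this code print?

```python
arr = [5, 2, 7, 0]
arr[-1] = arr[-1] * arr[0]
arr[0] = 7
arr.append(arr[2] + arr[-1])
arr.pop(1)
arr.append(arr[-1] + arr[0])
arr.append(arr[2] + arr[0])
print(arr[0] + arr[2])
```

7

arr[-1] = arr[-1]*arr[0] = 0*5 = 0 → [5, 2, 7, 0]
arr[0] = 7 → [7, 2, 7, 0]
append arr[2]+arr[-1] = 7+0 = 7 → [7, 2, 7, 0, 7]
pop(1) removes 2 → [7, 7, 0, 7]
append arr[-1]+arr[0] = 7+7 = 14 → [7, 7, 0, 7, 14]
append arr[2]+arr[0] = 0+7 = 7 → [7, 7, 0, 7, 14, 7]
arr[0]+arr[2] = 7+0 = 7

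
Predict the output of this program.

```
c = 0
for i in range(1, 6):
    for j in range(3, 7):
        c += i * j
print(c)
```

270

i=1,j=3: c = 0+3 = 3
i=1,j=4: c = 3+4 = 7
i=1,j=5: c = 7+5 = 12
i=1,j=6: c = 12+6 = 18
i=2,j=3: c = 18+6 = 24
i=2,j=4: c = 24+8 = 32
i=2,j=5: c = 32+10 = 42
i=2,j=6: c = 42+12 = 54
i=3,j=3: c = 54+9 = 63
i=3,j=4: c = 63+12 = 75
i=3,j=5: c = 75+15 = 90
i=3,j=6: c = 90+18 = 108
i=4,j=3: c = 108+12 = 120
i=4,j=4: c = 120+16 = 136
i=4,j=5: c = 136+20 = 156
i=4,j=6: c = 156+24 = 180
i=5,j=3: c = 180+15 = 195
i=5,j=4: c = 195+20 = 215
i=5,j=5: c = 215+25 = 240
i=5,j=6: c = 240+30 = 270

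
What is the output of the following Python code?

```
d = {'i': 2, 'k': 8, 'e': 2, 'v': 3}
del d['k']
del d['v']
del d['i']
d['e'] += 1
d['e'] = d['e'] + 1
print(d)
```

{'e': 4}

del 'k' → {'i': 2, 'e': 2, 'v': 3}
del 'v' → {'i': 2, 'e': 2}
del 'i' → {'e': 2}
d['e'] = 2+1 = 3 → {'e': 3}
d['e'] = d['e']+1 = 4 → {'e': 4}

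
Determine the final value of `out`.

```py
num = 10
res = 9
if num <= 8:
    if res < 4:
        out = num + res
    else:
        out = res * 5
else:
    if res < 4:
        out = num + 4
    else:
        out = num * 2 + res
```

29

num=10, res=9
num <= 8 is False; res < 4 is False
→ out = num * 2 + res = 29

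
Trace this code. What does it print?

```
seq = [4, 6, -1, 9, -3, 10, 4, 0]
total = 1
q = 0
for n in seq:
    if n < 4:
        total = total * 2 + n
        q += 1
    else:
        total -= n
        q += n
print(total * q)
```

-5256

n=4: not <4, total = 1-4 = -3; q=4
n=6: not <4, total = (-3)-6 = -9; q=10
n=-1: <4, total = (-9)*2+(-1) = -19; q=11
n=9: not <4, total = (-19)-9 = -28; q=20
n=-3: <4, total = (-28)*2+(-3) = -59; q=21
n=10: not <4, total = (-59)-10 = -69; q=31
n=4: not <4, total = (-69)-4 = -73; q=35
n=0: <4, total = (-73)*2+0 = -146; q=36
total*q = (-146)*36 = -5256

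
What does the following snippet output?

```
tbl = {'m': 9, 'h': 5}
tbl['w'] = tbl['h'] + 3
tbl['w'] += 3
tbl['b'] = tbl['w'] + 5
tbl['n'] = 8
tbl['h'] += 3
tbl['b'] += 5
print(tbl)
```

tbl['w'] = tbl['h']+3 = 8 → {'m': 9, 'h': 5, 'w': 8}
tbl['w'] = 8+3 = 11 → {'m': 9, 'h': 5, 'w': 11}
tbl['b'] = tbl['w']+5 = 16 → {'m': 9, 'h': 5, 'w': 11, 'b': 16}
tbl['n'] = 8 → {'m': 9, 'h': 5, 'w': 11, 'b': 16, 'n': 8}
tbl['h'] = 5+3 = 8 → {'m': 9, 'h': 8, 'w': 11, 'b': 16, 'n': 8}
tbl['b'] = 16+5 = 21 → {'m': 9, 'h': 8, 'w': 11, 'b': 21, 'n': 8}

{'m': 9, 'h': 8, 'w': 11, 'b': 21, 'n': 8}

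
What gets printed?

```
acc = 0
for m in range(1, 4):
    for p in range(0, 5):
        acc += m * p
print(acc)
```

m=1,p=0: acc = 0+0 = 0
m=1,p=1: acc = 0+1 = 1
m=1,p=2: acc = 1+2 = 3
m=1,p=3: acc = 3+3 = 6
m=1,p=4: acc = 6+4 = 10
m=2,p=0: acc = 10+0 = 10
m=2,p=1: acc = 10+2 = 12
m=2,p=2: acc = 12+4 = 16
m=2,p=3: acc = 16+6 = 22
m=2,p=4: acc = 22+8 = 30
m=3,p=0: acc = 30+0 = 30
m=3,p=1: acc = 30+3 = 33
m=3,p=2: acc = 33+6 = 39
m=3,p=3: acc = 39+9 = 48
m=3,p=4: acc = 48+12 = 60

60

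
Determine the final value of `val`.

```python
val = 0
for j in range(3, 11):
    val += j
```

52

j=3: val = 0+3 = 3
j=4: val = 3+4 = 7
j=5: val = 7+5 = 12
j=6: val = 12+6 = 18
j=7: val = 18+7 = 25
j=8: val = 25+8 = 33
j=9: val = 33+9 = 42
j=10: val = 42+10 = 52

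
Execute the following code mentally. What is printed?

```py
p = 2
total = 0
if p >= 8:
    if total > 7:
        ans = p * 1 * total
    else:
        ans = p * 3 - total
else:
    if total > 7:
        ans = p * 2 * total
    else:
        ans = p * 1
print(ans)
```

2

p=2, total=0
p >= 8 is False; total > 7 is False
→ ans = p * 1 = 2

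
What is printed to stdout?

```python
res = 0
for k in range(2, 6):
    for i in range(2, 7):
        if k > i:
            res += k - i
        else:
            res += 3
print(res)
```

52

k=2,i=2: not 2>2, res = 0+3 = 3
k=2,i=3: not 2>3, res = 3+3 = 6
k=2,i=4: not 2>4, res = 6+3 = 9
k=2,i=5: not 2>5, res = 9+3 = 12
k=2,i=6: not 2>6, res = 12+3 = 15
k=3,i=2: 3>2, res = 15+1 = 16
k=3,i=3: not 3>3, res = 16+3 = 19
k=3,i=4: not 3>4, res = 19+3 = 22
k=3,i=5: not 3>5, res = 22+3 = 25
k=3,i=6: not 3>6, res = 25+3 = 28
k=4,i=2: 4>2, res = 28+2 = 30
k=4,i=3: 4>3, res = 30+1 = 31
k=4,i=4: not 4>4, res = 31+3 = 34
k=4,i=5: not 4>5, res = 34+3 = 37
k=4,i=6: not 4>6, res = 37+3 = 40
k=5,i=2: 5>2, res = 40+3 = 43
k=5,i=3: 5>3, res = 43+2 = 45
k=5,i=4: 5>4, res = 45+1 = 46
k=5,i=5: not 5>5, res = 46+3 = 49
k=5,i=6: not 5>6, res = 49+3 = 52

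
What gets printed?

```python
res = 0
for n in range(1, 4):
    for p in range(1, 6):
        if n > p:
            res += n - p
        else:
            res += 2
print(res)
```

28

n=1,p=1: not 1>1, res = 0+2 = 2
n=1,p=2: not 1>2, res = 2+2 = 4
n=1,p=3: not 1>3, res = 4+2 = 6
n=1,p=4: not 1>4, res = 6+2 = 8
n=1,p=5: not 1>5, res = 8+2 = 10
n=2,p=1: 2>1, res = 10+1 = 11
n=2,p=2: not 2>2, res = 11+2 = 13
n=2,p=3: not 2>3, res = 13+2 = 15
n=2,p=4: not 2>4, res = 15+2 = 17
n=2,p=5: not 2>5, res = 17+2 = 19
n=3,p=1: 3>1, res = 19+2 = 21
n=3,p=2: 3>2, res = 21+1 = 22
n=3,p=3: not 3>3, res = 22+2 = 24
n=3,p=4: not 3>4, res = 24+2 = 26
n=3,p=5: not 3>5, res = 26+2 = 28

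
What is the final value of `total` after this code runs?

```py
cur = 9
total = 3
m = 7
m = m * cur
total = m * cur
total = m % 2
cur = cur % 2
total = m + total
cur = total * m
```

64

m = 7*9 = 63
total = 63*9 = 567
total = 63%2 = 1
cur = 9%2 = 1
total = 63+1 = 64
cur = 64*63 = 4032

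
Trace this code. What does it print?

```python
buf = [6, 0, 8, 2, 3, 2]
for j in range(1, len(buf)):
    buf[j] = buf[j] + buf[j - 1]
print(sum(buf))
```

82

j=1: buf[1] = 0+6 = 6 → [6, 6, 8, 2, 3, 2]
j=2: buf[2] = 8+6 = 14 → [6, 6, 14, 2, 3, 2]
j=3: buf[3] = 2+14 = 16 → [6, 6, 14, 16, 3, 2]
j=4: buf[4] = 3+16 = 19 → [6, 6, 14, 16, 19, 2]
j=5: buf[5] = 2+19 = 21 → [6, 6, 14, 16, 19, 21]
sum = 82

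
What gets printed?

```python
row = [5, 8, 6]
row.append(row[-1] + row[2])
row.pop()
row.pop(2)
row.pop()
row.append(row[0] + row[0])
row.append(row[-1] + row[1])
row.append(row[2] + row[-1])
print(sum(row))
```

75

append row[-1]+row[2] = 6+6 = 12 → [5, 8, 6, 12]
pop() removes 12 → [5, 8, 6]
pop(2) removes 6 → [5, 8]
pop() removes 8 → [5]
append row[0]+row[0] = 5+5 = 10 → [5, 10]
append row[-1]+row[1] = 10+10 = 20 → [5, 10, 20]
append row[2]+row[-1] = 20+20 = 40 → [5, 10, 20, 40]
sum = 75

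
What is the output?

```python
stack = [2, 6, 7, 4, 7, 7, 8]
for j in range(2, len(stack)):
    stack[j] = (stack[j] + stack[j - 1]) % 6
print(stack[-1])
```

3

j=2: stack[2] = (7+6)%6 = 1 → [2, 6, 1, 4, 7, 7, 8]
j=3: stack[3] = (4+1)%6 = 5 → [2, 6, 1, 5, 7, 7, 8]
j=4: stack[4] = (7+5)%6 = 0 → [2, 6, 1, 5, 0, 7, 8]
j=5: stack[5] = (7+0)%6 = 1 → [2, 6, 1, 5, 0, 1, 8]
j=6: stack[6] = (8+1)%6 = 3 → [2, 6, 1, 5, 0, 1, 3]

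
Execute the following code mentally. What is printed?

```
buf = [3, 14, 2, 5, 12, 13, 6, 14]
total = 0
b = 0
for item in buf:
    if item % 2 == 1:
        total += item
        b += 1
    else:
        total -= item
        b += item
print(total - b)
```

item=3: odd, total = 0+3 = 3; b=1
item=14: not odd, total = 3-14 = -11; b=15
item=2: not odd, total = (-11)-2 = -13; b=17
item=5: odd, total = (-13)+5 = -8; b=18
item=12: not odd, total = (-8)-12 = -20; b=30
item=13: odd, total = (-20)+13 = -7; b=31
item=6: not odd, total = (-7)-6 = -13; b=37
item=14: not odd, total = (-13)-14 = -27; b=51
total-b = (-27)-51 = -78

-78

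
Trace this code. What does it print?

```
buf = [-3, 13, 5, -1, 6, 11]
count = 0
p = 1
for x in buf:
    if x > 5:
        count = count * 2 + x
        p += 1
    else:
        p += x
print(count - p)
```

70

x=-3: not >5; p=-2
x=13: >5, count = 0*2+13 = 13; p=-1
x=5: not >5; p=4
x=-1: not >5; p=3
x=6: >5, count = 13*2+6 = 32; p=4
x=11: >5, count = 32*2+11 = 75; p=5
count-p = 75-5 = 70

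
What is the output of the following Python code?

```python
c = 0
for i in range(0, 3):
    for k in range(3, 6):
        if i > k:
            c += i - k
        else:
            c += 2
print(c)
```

i=0,k=3: not 0>3, c = 0+2 = 2
i=0,k=4: not 0>4, c = 2+2 = 4
i=0,k=5: not 0>5, c = 4+2 = 6
i=1,k=3: not 1>3, c = 6+2 = 8
i=1,k=4: not 1>4, c = 8+2 = 10
i=1,k=5: not 1>5, c = 10+2 = 12
i=2,k=3: not 2>3, c = 12+2 = 14
i=2,k=4: not 2>4, c = 14+2 = 16
i=2,k=5: not 2>5, c = 16+2 = 18

18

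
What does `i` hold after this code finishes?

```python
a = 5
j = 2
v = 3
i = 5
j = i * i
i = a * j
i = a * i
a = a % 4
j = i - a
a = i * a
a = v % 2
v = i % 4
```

625

j = 5*5 = 25
i = 5*25 = 125
i = 5*125 = 625
a = 5%4 = 1
j = 625-1 = 624
a = 625*1 = 625
a = 3%2 = 1
v = 625%4 = 1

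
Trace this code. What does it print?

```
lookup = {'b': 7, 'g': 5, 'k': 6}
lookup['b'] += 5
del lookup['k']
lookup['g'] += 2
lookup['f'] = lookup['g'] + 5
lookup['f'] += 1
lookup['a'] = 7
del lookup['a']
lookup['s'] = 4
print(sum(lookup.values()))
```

36

lookup['b'] = 7+5 = 12 → {'b': 12, 'g': 5, 'k': 6}
del 'k' → {'b': 12, 'g': 5}
lookup['g'] = 5+2 = 7 → {'b': 12, 'g': 7}
lookup['f'] = lookup['g']+5 = 12 → {'b': 12, 'g': 7, 'f': 12}
lookup['f'] = 12+1 = 13 → {'b': 12, 'g': 7, 'f': 13}
lookup['a'] = 7 → {'b': 12, 'g': 7, 'f': 13, 'a': 7}
del 'a' → {'b': 12, 'g': 7, 'f': 13}
lookup['s'] = 4 → {'b': 12, 'g': 7, 'f': 13, 's': 4}
sum of values = 36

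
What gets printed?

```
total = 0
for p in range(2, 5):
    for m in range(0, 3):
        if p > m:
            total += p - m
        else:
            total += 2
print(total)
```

p=2,m=0: 2>0, total = 0+2 = 2
p=2,m=1: 2>1, total = 2+1 = 3
p=2,m=2: not 2>2, total = 3+2 = 5
p=3,m=0: 3>0, total = 5+3 = 8
p=3,m=1: 3>1, total = 8+2 = 10
p=3,m=2: 3>2, total = 10+1 = 11
p=4,m=0: 4>0, total = 11+4 = 15
p=4,m=1: 4>1, total = 15+3 = 18
p=4,m=2: 4>2, total = 18+2 = 20

20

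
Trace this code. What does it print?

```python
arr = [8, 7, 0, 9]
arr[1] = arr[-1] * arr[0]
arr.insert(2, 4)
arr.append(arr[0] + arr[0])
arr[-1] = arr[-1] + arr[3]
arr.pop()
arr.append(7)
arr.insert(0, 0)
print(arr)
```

[0, 8, 72, 4, 0, 9, 7]

arr[1] = arr[-1]*arr[0] = 9*8 = 72 → [8, 72, 0, 9]
insert 4 at 2 → [8, 72, 4, 0, 9]
append arr[0]+arr[0] = 8+8 = 16 → [8, 72, 4, 0, 9, 16]
arr[-1] = arr[-1]+arr[3] = 16+0 = 16 → [8, 72, 4, 0, 9, 16]
pop() removes 16 → [8, 72, 4, 0, 9]
append 7 → [8, 72, 4, 0, 9, 7]
insert 0 at 0 → [0, 8, 72, 4, 0, 9, 7]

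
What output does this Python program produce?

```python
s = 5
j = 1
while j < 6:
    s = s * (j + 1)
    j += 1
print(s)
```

j=1: s = 5*2 = 10
j=2: s = 10*3 = 30
j=3: s = 30*4 = 120
j=4: s = 120*5 = 600
j=5: s = 600*6 = 3600

3600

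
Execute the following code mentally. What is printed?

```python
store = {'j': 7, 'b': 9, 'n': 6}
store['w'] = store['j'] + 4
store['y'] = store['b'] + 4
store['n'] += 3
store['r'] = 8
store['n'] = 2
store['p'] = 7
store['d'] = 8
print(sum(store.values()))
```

store['w'] = store['j']+4 = 11 → {'j': 7, 'b': 9, 'n': 6, 'w': 11}
store['y'] = store['b']+4 = 13 → {'j': 7, 'b': 9, 'n': 6, 'w': 11, 'y': 13}
store['n'] = 6+3 = 9 → {'j': 7, 'b': 9, 'n': 9, 'w': 11, 'y': 13}
store['r'] = 8 → {'j': 7, 'b': 9, 'n': 9, 'w': 11, 'y': 13, 'r': 8}
store['n'] = 2 → {'j': 7, 'b': 9, 'n': 2, 'w': 11, 'y': 13, 'r': 8}
store['p'] = 7 → {'j': 7, 'b': 9, 'n': 2, 'w': 11, 'y': 13, 'r': 8, 'p': 7}
store['d'] = 8 → {'j': 7, 'b': 9, 'n': 2, 'w': 11, 'y': 13, 'r': 8, 'p': 7, 'd': 8}
sum of values = 65

65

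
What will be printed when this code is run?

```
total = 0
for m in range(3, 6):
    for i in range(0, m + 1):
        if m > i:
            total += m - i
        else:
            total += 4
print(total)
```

m=3,i=0: 3>0, total = 0+3 = 3
m=3,i=1: 3>1, total = 3+2 = 5
m=3,i=2: 3>2, total = 5+1 = 6
m=3,i=3: not 3>3, total = 6+4 = 10
m=4,i=0: 4>0, total = 10+4 = 14
m=4,i=1: 4>1, total = 14+3 = 17
m=4,i=2: 4>2, total = 17+2 = 19
m=4,i=3: 4>3, total = 19+1 = 20
m=4,i=4: not 4>4, total = 20+4 = 24
m=5,i=0: 5>0, total = 24+5 = 29
m=5,i=1: 5>1, total = 29+4 = 33
m=5,i=2: 5>2, total = 33+3 = 36
m=5,i=3: 5>3, total = 36+2 = 38
m=5,i=4: 5>4, total = 38+1 = 39
m=5,i=5: not 5>5, total = 39+4 = 43

43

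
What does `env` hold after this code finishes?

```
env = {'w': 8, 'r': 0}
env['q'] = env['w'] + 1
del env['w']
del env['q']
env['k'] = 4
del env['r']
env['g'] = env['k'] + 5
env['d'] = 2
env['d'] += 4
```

env['q'] = env['w']+1 = 9 → {'w': 8, 'r': 0, 'q': 9}
del 'w' → {'r': 0, 'q': 9}
del 'q' → {'r': 0}
env['k'] = 4 → {'r': 0, 'k': 4}
del 'r' → {'k': 4}
env['g'] = env['k']+5 = 9 → {'k': 4, 'g': 9}
env['d'] = 2 → {'k': 4, 'g': 9, 'd': 2}
env['d'] = 2+4 = 6 → {'k': 4, 'g': 9, 'd': 6}

{'k': 4, 'g': 9, 'd': 6}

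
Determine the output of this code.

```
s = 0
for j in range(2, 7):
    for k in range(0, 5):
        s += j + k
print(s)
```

150

j=2,k=0: s = 0+2 = 2
j=2,k=1: s = 2+3 = 5
j=2,k=2: s = 5+4 = 9
j=2,k=3: s = 9+5 = 14
j=2,k=4: s = 14+6 = 20
j=3,k=0: s = 20+3 = 23
j=3,k=1: s = 23+4 = 27
j=3,k=2: s = 27+5 = 32
j=3,k=3: s = 32+6 = 38
j=3,k=4: s = 38+7 = 45
j=4,k=0: s = 45+4 = 49
j=4,k=1: s = 49+5 = 54
j=4,k=2: s = 54+6 = 60
j=4,k=3: s = 60+7 = 67
j=4,k=4: s = 67+8 = 75
j=5,k=0: s = 75+5 = 80
j=5,k=1: s = 80+6 = 86
j=5,k=2: s = 86+7 = 93
j=5,k=3: s = 93+8 = 101
j=5,k=4: s = 101+9 = 110
j=6,k=0: s = 110+6 = 116
j=6,k=1: s = 116+7 = 123
j=6,k=2: s = 123+8 = 131
j=6,k=3: s = 131+9 = 140
j=6,k=4: s = 140+10 = 150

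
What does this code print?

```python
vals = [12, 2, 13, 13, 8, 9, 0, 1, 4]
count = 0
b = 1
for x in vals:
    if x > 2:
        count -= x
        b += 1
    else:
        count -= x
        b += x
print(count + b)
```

x=12: >2, count = 0-12 = -12; b=2
x=2: not >2, count = (-12)-2 = -14; b=4
x=13: >2, count = (-14)-13 = -27; b=5
x=13: >2, count = (-27)-13 = -40; b=6
x=8: >2, count = (-40)-8 = -48; b=7
x=9: >2, count = (-48)-9 = -57; b=8
x=0: not >2, count = (-57)-0 = -57; b=8
x=1: not >2, count = (-57)-1 = -58; b=9
x=4: >2, count = (-58)-4 = -62; b=10
count+b = (-62)+10 = -52

-52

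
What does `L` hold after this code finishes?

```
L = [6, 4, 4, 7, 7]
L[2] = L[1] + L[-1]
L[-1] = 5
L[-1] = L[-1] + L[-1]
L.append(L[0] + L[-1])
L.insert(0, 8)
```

L[2] = L[1]+L[-1] = 4+7 = 11 → [6, 4, 11, 7, 7]
L[-1] = 5 → [6, 4, 11, 7, 5]
L[-1] = L[-1]+L[-1] = 5+5 = 10 → [6, 4, 11, 7, 10]
append L[0]+L[-1] = 6+10 = 16 → [6, 4, 11, 7, 10, 16]
insert 8 at 0 → [8, 6, 4, 11, 7, 10, 16]

[8, 6, 4, 11, 7, 10, 16]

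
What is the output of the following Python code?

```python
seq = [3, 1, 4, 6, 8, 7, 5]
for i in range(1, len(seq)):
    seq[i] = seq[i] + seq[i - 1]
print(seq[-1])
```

i=1: seq[1] = 1+3 = 4 → [3, 4, 4, 6, 8, 7, 5]
i=2: seq[2] = 4+4 = 8 → [3, 4, 8, 6, 8, 7, 5]
i=3: seq[3] = 6+8 = 14 → [3, 4, 8, 14, 8, 7, 5]
i=4: seq[4] = 8+14 = 22 → [3, 4, 8, 14, 22, 7, 5]
i=5: seq[5] = 7+22 = 29 → [3, 4, 8, 14, 22, 29, 5]
i=6: seq[6] = 5+29 = 34 → [3, 4, 8, 14, 22, 29, 34]

34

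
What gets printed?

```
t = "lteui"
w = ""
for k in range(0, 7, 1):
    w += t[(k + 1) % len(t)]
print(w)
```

teuilte

k=0: add t[1]='t' → 't'
k=1: add t[2]='e' → 'te'
k=2: add t[3]='u' → 'teu'
k=3: add t[4]='i' → 'teui'
k=4: add t[0]='l' → 'teuil'
k=5: add t[1]='t' → 'teuilt'
k=6: add t[2]='e' → 'teuilte'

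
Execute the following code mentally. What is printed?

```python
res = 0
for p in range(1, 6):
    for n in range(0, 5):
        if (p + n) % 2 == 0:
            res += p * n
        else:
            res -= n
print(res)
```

p=1,n=0: odd sum, res = 0-0 = 0
p=1,n=1: even sum, res = 0+1 = 1
p=1,n=2: odd sum, res = 1-2 = -1
p=1,n=3: even sum, res = (-1)+3 = 2
p=1,n=4: odd sum, res = 2-4 = -2
p=2,n=0: even sum, res = (-2)+0 = -2
p=2,n=1: odd sum, res = (-2)-1 = -3
p=2,n=2: even sum, res = (-3)+4 = 1
p=2,n=3: odd sum, res = 1-3 = -2
p=2,n=4: even sum, res = (-2)+8 = 6
p=3,n=0: odd sum, res = 6-0 = 6
p=3,n=1: even sum, res = 6+3 = 9
p=3,n=2: odd sum, res = 9-2 = 7
p=3,n=3: even sum, res = 7+9 = 16
p=3,n=4: odd sum, res = 16-4 = 12
p=4,n=0: even sum, res = 12+0 = 12
p=4,n=1: odd sum, res = 12-1 = 11
p=4,n=2: even sum, res = 11+8 = 19
p=4,n=3: odd sum, res = 19-3 = 16
p=4,n=4: even sum, res = 16+16 = 32
p=5,n=0: odd sum, res = 32-0 = 32
p=5,n=1: even sum, res = 32+5 = 37
p=5,n=2: odd sum, res = 37-2 = 35
p=5,n=3: even sum, res = 35+15 = 50
p=5,n=4: odd sum, res = 50-4 = 46

46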